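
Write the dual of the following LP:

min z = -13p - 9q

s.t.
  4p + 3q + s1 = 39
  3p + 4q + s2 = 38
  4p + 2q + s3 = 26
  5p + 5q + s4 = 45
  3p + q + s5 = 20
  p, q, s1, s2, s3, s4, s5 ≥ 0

Primal min cᵀx s.t. Ax ≤ b, x ≥ 0  →  Dual max −bᵀy s.t. Aᵀy ≥ −c, y ≥ 0.

Maximize: z = -39y1 - 38y2 - 26y3 - 45y4 - 20y5

Subject to:
  4y1 + 3y2 + 4y3 + 5y4 + 3y5 ≥ 13
  3y1 + 4y2 + 2y3 + 5y4 + y5 ≥ 9
  y1, y2, y3, y4, y5 ≥ 0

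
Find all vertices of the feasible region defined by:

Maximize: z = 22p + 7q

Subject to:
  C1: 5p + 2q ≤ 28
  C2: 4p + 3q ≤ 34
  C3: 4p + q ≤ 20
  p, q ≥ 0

(0, 0), (5, 0), (4, 4), (2.286, 8.286), (0, 11.33)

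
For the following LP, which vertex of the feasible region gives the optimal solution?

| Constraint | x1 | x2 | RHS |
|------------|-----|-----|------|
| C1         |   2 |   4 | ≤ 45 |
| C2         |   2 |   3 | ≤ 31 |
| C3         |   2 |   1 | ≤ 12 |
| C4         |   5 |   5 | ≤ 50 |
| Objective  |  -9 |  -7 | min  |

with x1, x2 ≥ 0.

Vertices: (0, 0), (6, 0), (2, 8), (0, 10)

Evaluate the objective at each vertex of the feasible region:
  z(0, 0) = 0
  z(6, 0) = -54
  z(2, 8) = -74  ←
  z(0, 10) = -70
The minimum is at x1 = 2, x2 = 8.

(2, 8)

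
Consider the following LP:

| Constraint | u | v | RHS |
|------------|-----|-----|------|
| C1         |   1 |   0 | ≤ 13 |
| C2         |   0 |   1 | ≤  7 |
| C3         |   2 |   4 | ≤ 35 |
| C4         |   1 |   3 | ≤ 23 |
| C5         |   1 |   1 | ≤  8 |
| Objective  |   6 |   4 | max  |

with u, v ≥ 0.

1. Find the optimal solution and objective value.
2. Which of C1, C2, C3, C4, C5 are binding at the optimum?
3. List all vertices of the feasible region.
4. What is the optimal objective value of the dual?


1. u = 8, v = 0, z = 48
2. C5
3. (0, 0), (8, 0), (1, 7), (0, 7)
4. 48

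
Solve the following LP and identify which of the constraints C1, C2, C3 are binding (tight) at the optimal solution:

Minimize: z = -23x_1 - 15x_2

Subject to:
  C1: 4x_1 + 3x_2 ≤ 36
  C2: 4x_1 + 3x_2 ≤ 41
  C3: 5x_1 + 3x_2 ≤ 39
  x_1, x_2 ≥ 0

At x_1 = 3, x_2 = 8, compute slack b - a·x for each constraint:
  C1: 36 − 36 = 0  (binding)
  C2: 41 − 36 = 5  (slack)
  C3: 39 − 39 = 0  (binding)

Optimal: x_1 = 3, x_2 = 8
Binding: C1, C3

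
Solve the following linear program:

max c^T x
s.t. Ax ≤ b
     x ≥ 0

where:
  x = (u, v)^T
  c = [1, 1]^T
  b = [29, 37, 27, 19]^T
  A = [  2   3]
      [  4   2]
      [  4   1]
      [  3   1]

Evaluate the objective at each vertex of the feasible region:
  z(0, 0) = 0
  z(6.333, 0) = 6.333
  z(4, 7) = 11  ←
  z(0, 9.667) = 9.667
The maximum is at u = 4, v = 7.

u = 4, v = 7, z = 11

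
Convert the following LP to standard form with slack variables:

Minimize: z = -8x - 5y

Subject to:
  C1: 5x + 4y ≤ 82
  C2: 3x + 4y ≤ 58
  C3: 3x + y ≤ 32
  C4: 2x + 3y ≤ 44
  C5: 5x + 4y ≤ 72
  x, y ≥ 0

min z = -8x - 5y

s.t.
  5x + 4y + s1 = 82
  3x + 4y + s2 = 58
  3x + y + s3 = 32
  2x + 3y + s4 = 44
  5x + 4y + s5 = 72
  x, y, s1, s2, s3, s4, s5 ≥ 0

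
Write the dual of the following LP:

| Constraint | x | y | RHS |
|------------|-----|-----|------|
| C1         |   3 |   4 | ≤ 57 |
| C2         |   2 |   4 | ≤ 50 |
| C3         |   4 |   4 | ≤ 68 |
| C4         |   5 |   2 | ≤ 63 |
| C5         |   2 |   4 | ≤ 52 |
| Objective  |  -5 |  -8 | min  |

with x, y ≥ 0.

Primal min cᵀx s.t. Ax ≤ b, x ≥ 0  →  Dual max −bᵀy s.t. Aᵀy ≥ −c, y ≥ 0.

Maximize: z = -57y1 - 50y2 - 68y3 - 63y4 - 52y5

Subject to:
  3y1 + 2y2 + 4y3 + 5y4 + 2y5 ≥ 5
  4y1 + 4y2 + 4y3 + 2y4 + 4y5 ≥ 8
  y1, y2, y3, y4, y5 ≥ 0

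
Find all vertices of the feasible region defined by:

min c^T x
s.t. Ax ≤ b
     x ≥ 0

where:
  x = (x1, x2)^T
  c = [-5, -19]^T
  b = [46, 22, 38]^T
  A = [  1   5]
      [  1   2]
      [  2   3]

(0, 0), (19, 0), (10, 6), (6, 8), (0, 9.2)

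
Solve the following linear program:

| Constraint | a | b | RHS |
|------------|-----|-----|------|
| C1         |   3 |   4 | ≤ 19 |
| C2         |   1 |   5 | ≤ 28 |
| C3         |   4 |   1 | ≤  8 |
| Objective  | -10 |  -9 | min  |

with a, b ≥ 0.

Evaluate the objective at each vertex of the feasible region:
  z(0, 0) = 0
  z(2, 0) = -20
  z(1, 4) = -46  ←
  z(0, 4.75) = -42.75
The minimum is at a = 1, b = 4.

a = 1, b = 4, z = -46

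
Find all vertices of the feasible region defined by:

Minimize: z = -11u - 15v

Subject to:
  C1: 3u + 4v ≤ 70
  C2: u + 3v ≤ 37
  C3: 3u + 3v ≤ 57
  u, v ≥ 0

(0, 0), (19, 0), (10, 9), (0, 12.33)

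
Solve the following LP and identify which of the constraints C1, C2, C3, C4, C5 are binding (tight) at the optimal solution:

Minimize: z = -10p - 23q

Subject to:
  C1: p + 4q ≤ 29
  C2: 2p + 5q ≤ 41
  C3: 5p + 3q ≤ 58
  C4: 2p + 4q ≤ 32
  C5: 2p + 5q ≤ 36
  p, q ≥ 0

At p = 8, q = 4, compute slack b - a·x for each constraint:
  C1: 29 − 24 = 5  (slack)
  C2: 41 − 36 = 5  (slack)
  C3: 58 − 52 = 6  (slack)
  C4: 32 − 32 = 0  (binding)
  C5: 36 − 36 = 0  (binding)

Optimal: p = 8, q = 4
Binding: C4, C5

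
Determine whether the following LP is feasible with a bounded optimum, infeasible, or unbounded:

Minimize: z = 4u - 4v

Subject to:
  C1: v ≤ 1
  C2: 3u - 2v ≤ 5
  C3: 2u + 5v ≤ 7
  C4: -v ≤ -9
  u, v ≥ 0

Infeasible (no feasible solution exists)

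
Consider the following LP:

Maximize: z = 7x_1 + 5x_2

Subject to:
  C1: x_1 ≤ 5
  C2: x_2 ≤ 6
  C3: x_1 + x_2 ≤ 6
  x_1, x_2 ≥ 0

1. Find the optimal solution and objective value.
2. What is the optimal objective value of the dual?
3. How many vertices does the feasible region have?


1. x_1 = 5, x_2 = 1, z = 40
2. 40
3. 4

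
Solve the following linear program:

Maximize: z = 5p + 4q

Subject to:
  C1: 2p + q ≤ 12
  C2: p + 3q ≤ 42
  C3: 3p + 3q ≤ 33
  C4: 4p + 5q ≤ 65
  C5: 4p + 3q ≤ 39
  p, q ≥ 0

Evaluate the objective at each vertex of the feasible region:
  z(0, 0) = 0
  z(6, 0) = 30
  z(1, 10) = 45  ←
  z(0, 11) = 44
The maximum is at p = 1, q = 10.

p = 1, q = 10, z = 45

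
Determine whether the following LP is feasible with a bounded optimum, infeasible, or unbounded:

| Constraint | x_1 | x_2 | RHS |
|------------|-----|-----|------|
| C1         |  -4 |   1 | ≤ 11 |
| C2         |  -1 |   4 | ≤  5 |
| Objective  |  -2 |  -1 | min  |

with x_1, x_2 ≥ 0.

Unbounded (objective can decrease without bound)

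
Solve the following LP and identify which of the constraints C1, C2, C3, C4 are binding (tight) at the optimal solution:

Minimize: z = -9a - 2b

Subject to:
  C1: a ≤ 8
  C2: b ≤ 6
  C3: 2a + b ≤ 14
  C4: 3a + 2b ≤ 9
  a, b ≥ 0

At a = 3, b = 0, compute slack b - a·x for each constraint:
  C1: 8 − 3 = 5  (slack)
  C2: 6 − 0 = 6  (slack)
  C3: 14 − 6 = 8  (slack)
  C4: 9 − 9 = 0  (binding)

Optimal: a = 3, b = 0
Binding: C4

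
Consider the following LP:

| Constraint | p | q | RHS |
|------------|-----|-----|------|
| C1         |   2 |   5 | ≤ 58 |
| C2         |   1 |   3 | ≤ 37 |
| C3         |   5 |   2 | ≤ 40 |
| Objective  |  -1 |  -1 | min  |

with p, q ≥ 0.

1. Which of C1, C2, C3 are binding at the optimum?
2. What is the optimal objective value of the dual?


1. C1, C3
2. -14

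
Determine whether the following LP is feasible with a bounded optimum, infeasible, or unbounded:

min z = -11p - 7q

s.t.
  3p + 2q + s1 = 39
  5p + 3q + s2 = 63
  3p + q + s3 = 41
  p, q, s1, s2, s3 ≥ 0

Feasible with a bounded optimal solution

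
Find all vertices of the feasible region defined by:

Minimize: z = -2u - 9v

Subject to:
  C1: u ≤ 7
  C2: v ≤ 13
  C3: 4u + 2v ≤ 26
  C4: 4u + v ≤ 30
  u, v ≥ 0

(0, 0), (6.5, 0), (0, 13)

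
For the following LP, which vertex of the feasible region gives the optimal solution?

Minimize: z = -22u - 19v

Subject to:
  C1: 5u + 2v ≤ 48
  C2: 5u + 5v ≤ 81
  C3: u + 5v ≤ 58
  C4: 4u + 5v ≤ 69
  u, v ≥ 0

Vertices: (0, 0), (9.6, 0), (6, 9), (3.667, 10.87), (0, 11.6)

Evaluate the objective at each vertex of the feasible region:
  z(0, 0) = 0
  z(9.6, 0) = -211.2
  z(6, 9) = -303  ←
  z(3.667, 10.87) = -287.1
  z(0, 11.6) = -220.4
The minimum is at u = 6, v = 9.

(6, 9)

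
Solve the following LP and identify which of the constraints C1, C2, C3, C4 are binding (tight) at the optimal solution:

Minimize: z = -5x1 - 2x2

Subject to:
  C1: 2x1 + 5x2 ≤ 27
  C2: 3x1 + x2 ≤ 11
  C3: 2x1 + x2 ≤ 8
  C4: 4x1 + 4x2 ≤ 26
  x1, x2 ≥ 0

At x1 = 3, x2 = 2, compute slack b - a·x for each constraint:
  C1: 27 − 16 = 11  (slack)
  C2: 11 − 11 = 0  (binding)
  C3: 8 − 8 = 0  (binding)
  C4: 26 − 20 = 6  (slack)

Optimal: x1 = 3, x2 = 2
Binding: C2, C3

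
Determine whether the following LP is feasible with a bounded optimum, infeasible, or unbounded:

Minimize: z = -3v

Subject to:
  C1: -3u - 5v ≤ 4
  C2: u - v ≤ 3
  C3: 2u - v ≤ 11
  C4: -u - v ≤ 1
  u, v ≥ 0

Unbounded (objective can decrease without bound)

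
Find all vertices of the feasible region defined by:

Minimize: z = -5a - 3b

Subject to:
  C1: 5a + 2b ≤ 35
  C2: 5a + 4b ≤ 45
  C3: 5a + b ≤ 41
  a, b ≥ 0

(0, 0), (7, 0), (5, 5), (0, 11.25)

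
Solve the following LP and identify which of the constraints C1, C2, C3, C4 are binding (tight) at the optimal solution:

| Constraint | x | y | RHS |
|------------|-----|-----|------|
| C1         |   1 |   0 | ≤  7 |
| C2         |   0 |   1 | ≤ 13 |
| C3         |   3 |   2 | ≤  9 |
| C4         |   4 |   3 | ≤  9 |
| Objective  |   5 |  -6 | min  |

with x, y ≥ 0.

At x = 0, y = 3, compute slack b - a·x for each constraint:
  C1: 7 − 0 = 7  (slack)
  C2: 13 − 3 = 10  (slack)
  C3: 9 − 6 = 3  (slack)
  C4: 9 − 9 = 0  (binding)

Optimal: x = 0, y = 3
Binding: C4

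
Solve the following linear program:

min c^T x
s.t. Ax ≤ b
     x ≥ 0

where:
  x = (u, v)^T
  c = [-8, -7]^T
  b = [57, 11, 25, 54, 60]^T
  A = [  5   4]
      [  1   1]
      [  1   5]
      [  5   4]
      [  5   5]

Evaluate the objective at each vertex of the feasible region:
  z(0, 0) = 0
  z(10.8, 0) = -86.4
  z(10, 1) = -87  ←
  z(7.5, 3.5) = -84.5
  z(0, 5) = -35
The minimum is at u = 10, v = 1.

u = 10, v = 1, z = -87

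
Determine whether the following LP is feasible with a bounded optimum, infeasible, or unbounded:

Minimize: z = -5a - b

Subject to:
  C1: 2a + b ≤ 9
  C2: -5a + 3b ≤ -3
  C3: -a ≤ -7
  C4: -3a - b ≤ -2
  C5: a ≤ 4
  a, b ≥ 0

Infeasible (no feasible solution exists)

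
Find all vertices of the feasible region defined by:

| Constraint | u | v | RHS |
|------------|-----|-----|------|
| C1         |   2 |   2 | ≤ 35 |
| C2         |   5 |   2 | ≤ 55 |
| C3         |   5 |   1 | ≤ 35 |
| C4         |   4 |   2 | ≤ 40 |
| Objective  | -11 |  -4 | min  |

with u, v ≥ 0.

(0, 0), (7, 0), (5, 10), (2.5, 15), (0, 17.5)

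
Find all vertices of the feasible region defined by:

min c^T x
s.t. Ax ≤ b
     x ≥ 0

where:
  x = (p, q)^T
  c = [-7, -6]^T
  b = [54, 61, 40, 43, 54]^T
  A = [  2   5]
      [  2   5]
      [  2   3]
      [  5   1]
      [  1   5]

(0, 0), (8.6, 0), (7, 8), (0, 10.8)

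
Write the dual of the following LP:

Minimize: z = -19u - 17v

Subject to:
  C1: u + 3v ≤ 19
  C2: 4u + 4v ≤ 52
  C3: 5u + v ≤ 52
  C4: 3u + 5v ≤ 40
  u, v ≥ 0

Primal min cᵀx s.t. Ax ≤ b, x ≥ 0  →  Dual max −bᵀy s.t. Aᵀy ≥ −c, y ≥ 0.

Maximize: z = -19y1 - 52y2 - 52y3 - 40y4

Subject to:
  y1 + 4y2 + 5y3 + 3y4 ≥ 19
  3y1 + 4y2 + y3 + 5y4 ≥ 17
  y1, y2, y3, y4 ≥ 0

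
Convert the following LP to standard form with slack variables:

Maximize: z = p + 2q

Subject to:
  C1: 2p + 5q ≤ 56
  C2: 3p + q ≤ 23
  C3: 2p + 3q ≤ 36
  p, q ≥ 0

max z = p + 2q

s.t.
  2p + 5q + s1 = 56
  3p + q + s2 = 23
  2p + 3q + s3 = 36
  p, q, s1, s2, s3 ≥ 0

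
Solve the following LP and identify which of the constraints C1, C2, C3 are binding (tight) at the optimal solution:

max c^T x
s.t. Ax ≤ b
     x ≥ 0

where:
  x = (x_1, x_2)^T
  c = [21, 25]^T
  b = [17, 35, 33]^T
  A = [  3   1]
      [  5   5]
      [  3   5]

At x_1 = 1, x_2 = 6, compute slack b - a·x for each constraint:
  C1: 17 − 9 = 8  (slack)
  C2: 35 − 35 = 0  (binding)
  C3: 33 − 33 = 0  (binding)

Optimal: x_1 = 1, x_2 = 6
Binding: C2, C3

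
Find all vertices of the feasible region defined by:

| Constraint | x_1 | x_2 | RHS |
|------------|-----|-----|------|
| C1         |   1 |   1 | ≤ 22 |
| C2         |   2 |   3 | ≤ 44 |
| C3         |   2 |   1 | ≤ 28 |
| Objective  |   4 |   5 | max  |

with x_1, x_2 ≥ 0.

(0, 0), (14, 0), (10, 8), (0, 14.67)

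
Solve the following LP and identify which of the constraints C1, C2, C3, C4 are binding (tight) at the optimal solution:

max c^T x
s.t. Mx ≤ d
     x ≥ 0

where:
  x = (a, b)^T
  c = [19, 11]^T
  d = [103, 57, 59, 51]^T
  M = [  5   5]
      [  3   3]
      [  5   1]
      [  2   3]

At a = 10, b = 9, compute slack b - a·x for each constraint:
  C1: 103 − 95 = 8  (slack)
  C2: 57 − 57 = 0  (binding)
  C3: 59 − 59 = 0  (binding)
  C4: 51 − 47 = 4  (slack)

Optimal: a = 10, b = 9
Binding: C2, C3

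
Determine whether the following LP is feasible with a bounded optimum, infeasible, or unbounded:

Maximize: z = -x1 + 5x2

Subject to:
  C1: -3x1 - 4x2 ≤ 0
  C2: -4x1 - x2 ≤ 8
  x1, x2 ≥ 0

Unbounded (objective can increase without bound)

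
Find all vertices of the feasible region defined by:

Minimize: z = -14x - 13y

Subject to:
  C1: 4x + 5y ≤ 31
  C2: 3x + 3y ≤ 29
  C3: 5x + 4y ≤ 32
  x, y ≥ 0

(0, 0), (6.4, 0), (4, 3), (0, 6.2)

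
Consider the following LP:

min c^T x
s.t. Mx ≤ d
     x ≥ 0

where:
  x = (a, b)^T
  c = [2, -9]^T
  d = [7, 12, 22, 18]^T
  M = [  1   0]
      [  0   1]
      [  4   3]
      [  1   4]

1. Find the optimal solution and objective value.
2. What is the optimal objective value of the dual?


1. a = 0, b = 4.5, z = -40.5
2. -40.5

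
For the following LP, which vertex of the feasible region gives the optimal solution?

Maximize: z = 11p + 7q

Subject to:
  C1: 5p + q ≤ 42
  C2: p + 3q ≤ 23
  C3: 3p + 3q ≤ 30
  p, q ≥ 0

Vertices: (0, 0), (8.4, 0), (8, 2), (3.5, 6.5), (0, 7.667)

Evaluate the objective at each vertex of the feasible region:
  z(0, 0) = 0
  z(8.4, 0) = 92.4
  z(8, 2) = 102  ←
  z(3.5, 6.5) = 84
  z(0, 7.667) = 53.67
The maximum is at p = 8, q = 2.

(8, 2)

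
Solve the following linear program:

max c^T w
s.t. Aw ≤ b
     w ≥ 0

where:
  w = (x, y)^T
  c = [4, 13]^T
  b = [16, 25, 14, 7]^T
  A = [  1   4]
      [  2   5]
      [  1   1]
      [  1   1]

Evaluate the objective at each vertex of the feasible region:
  z(0, 0) = 0
  z(7, 0) = 28
  z(4, 3) = 55  ←
  z(0, 4) = 52
The maximum is at x = 4, y = 3.

x = 4, y = 3, z = 55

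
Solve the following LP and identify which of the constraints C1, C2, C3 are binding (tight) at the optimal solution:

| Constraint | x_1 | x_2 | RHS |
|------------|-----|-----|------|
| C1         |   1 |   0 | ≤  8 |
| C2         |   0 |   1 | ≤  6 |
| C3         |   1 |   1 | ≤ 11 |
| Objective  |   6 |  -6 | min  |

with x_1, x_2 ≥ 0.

At x_1 = 0, x_2 = 6, compute slack b - a·x for each constraint:
  C1: 8 − 0 = 8  (slack)
  C2: 6 − 6 = 0  (binding)
  C3: 11 − 6 = 5  (slack)

Optimal: x_1 = 0, x_2 = 6
Binding: C2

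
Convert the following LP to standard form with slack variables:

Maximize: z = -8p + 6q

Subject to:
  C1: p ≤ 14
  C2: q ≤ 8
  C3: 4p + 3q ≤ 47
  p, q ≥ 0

max z = -8p + 6q

s.t.
  p + s1 = 14
  q + s2 = 8
  4p + 3q + s3 = 47
  p, q, s1, s2, s3 ≥ 0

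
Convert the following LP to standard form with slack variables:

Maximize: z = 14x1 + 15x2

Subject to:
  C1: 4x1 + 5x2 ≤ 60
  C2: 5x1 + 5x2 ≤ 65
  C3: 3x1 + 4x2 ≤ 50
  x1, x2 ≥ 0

max z = 14x1 + 15x2

s.t.
  4x1 + 5x2 + s1 = 60
  5x1 + 5x2 + s2 = 65
  3x1 + 4x2 + s3 = 50
  x1, x2, s1, s2, s3 ≥ 0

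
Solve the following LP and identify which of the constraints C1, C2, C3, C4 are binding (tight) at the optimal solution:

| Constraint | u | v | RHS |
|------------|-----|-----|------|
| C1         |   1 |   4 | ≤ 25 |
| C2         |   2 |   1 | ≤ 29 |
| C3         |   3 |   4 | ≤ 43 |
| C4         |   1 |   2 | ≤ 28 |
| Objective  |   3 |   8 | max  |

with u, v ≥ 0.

At u = 9, v = 4, compute slack b - a·x for each constraint:
  C1: 25 − 25 = 0  (binding)
  C2: 29 − 22 = 7  (slack)
  C3: 43 − 43 = 0  (binding)
  C4: 28 − 17 = 11  (slack)

Optimal: u = 9, v = 4
Binding: C1, C3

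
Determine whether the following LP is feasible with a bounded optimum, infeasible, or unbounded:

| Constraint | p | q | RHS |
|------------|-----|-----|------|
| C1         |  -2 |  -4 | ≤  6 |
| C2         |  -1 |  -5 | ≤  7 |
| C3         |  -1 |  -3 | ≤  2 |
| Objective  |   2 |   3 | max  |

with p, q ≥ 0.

Unbounded (objective can increase without bound)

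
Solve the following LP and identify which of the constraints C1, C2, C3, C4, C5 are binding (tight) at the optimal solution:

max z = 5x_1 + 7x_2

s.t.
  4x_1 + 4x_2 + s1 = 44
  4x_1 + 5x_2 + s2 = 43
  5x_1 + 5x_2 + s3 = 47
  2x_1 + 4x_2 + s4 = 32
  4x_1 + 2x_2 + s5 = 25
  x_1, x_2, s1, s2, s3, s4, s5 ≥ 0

At x_1 = 2, x_2 = 7, compute slack b - a·x for each constraint:
  C1: 44 − 36 = 8  (slack)
  C2: 43 − 43 = 0  (binding)
  C3: 47 − 45 = 2  (slack)
  C4: 32 − 32 = 0  (binding)
  C5: 25 − 22 = 3  (slack)

Optimal: x_1 = 2, x_2 = 7
Binding: C2, C4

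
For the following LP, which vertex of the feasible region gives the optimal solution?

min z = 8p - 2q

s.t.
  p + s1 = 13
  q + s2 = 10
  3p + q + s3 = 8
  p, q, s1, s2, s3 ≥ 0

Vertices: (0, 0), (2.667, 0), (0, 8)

Evaluate the objective at each vertex of the feasible region:
  z(0, 0) = 0
  z(2.667, 0) = 21.33
  z(0, 8) = -16  ←
The minimum is at p = 0, q = 8.

(0, 8)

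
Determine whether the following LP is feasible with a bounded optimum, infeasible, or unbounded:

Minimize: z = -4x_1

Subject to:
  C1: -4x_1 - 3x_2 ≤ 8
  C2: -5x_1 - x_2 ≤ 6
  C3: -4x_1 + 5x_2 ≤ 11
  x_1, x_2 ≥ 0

Unbounded (objective can decrease without bound)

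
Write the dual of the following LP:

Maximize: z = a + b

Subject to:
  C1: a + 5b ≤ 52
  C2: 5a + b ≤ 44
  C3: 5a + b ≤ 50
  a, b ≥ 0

Primal max cᵀx s.t. Ax ≤ b, x ≥ 0  →  Dual min bᵀy s.t. Aᵀy ≥ c, y ≥ 0.

Minimize: z = 52y1 + 44y2 + 50y3

Subject to:
  y1 + 5y2 + 5y3 ≥ 1
  5y1 + y2 + y3 ≥ 1
  y1, y2, y3 ≥ 0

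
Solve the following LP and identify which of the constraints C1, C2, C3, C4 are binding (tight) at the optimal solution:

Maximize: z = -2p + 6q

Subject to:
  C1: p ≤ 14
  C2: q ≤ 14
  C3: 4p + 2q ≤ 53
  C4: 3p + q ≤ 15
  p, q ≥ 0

At p = 0, q = 14, compute slack b - a·x for each constraint:
  C1: 14 − 0 = 14  (slack)
  C2: 14 − 14 = 0  (binding)
  C3: 53 − 28 = 25  (slack)
  C4: 15 − 14 = 1  (slack)

Optimal: p = 0, q = 14
Binding: C2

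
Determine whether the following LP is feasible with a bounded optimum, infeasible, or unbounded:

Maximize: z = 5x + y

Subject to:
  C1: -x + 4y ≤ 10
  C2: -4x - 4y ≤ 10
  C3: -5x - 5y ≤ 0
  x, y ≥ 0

Unbounded (objective can increase without bound)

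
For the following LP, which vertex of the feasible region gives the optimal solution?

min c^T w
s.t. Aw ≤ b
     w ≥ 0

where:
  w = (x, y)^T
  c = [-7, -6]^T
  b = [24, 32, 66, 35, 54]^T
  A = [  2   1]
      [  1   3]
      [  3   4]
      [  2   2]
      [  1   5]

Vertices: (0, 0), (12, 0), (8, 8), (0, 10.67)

Evaluate the objective at each vertex of the feasible region:
  z(0, 0) = 0
  z(12, 0) = -84
  z(8, 8) = -104  ←
  z(0, 10.67) = -64
The minimum is at x = 8, y = 8.

(8, 8)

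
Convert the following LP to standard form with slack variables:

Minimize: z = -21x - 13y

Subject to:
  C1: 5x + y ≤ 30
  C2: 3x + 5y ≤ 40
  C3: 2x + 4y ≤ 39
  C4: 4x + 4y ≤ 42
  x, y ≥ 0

min z = -21x - 13y

s.t.
  5x + y + s1 = 30
  3x + 5y + s2 = 40
  2x + 4y + s3 = 39
  4x + 4y + s4 = 42
  x, y, s1, s2, s3, s4 ≥ 0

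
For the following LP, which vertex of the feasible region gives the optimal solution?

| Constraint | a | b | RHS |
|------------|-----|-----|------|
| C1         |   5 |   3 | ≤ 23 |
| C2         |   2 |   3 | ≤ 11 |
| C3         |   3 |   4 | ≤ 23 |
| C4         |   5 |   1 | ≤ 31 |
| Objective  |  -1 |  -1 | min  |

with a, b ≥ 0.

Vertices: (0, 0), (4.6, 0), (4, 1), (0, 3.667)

Evaluate the objective at each vertex of the feasible region:
  z(0, 0) = 0
  z(4.6, 0) = -4.6
  z(4, 1) = -5  ←
  z(0, 3.667) = -3.667
The minimum is at a = 4, b = 1.

(4, 1)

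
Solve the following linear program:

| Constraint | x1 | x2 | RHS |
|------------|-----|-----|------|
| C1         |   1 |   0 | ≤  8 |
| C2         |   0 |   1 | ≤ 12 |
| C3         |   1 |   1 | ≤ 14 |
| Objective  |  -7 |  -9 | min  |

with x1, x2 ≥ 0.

Evaluate the objective at each vertex of the feasible region:
  z(0, 0) = 0
  z(8, 0) = -56
  z(8, 6) = -110
  z(2, 12) = -122  ←
  z(0, 12) = -108
The minimum is at x1 = 2, x2 = 12.

x1 = 2, x2 = 12, z = -122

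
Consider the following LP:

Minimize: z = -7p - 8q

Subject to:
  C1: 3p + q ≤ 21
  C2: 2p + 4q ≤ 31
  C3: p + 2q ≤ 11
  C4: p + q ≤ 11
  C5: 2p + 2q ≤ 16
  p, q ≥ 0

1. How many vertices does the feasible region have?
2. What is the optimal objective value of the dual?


1. 5
2. -59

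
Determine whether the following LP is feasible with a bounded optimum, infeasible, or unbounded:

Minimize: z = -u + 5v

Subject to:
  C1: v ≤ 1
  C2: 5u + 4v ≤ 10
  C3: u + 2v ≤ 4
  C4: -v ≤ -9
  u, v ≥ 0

Infeasible (no feasible solution exists)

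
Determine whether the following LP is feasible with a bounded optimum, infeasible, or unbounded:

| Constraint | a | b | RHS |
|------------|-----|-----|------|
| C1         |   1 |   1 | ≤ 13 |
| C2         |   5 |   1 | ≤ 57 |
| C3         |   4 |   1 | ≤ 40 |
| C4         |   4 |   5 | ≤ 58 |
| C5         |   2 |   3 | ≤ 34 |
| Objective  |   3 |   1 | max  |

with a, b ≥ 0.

Feasible with a bounded optimal solution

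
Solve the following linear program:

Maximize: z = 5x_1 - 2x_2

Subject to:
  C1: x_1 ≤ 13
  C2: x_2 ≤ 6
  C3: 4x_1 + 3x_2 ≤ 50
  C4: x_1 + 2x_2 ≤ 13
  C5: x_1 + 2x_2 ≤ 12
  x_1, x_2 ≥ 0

Evaluate the objective at each vertex of the feasible region:
  z(0, 0) = 0
  z(12, 0) = 60  ←
  z(0, 6) = -12
The maximum is at x_1 = 12, x_2 = 0.

x_1 = 12, x_2 = 0, z = 60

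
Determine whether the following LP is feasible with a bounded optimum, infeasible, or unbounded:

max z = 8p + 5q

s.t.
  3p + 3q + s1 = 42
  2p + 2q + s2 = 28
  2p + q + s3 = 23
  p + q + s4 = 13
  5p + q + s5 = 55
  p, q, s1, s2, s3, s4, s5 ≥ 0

Feasible with a bounded optimal solution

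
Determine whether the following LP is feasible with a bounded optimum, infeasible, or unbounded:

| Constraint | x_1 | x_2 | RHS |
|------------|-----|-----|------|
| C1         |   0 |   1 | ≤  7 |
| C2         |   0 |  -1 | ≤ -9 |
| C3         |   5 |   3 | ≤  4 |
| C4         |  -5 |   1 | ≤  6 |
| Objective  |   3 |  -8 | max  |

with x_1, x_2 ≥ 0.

Infeasible (no feasible solution exists)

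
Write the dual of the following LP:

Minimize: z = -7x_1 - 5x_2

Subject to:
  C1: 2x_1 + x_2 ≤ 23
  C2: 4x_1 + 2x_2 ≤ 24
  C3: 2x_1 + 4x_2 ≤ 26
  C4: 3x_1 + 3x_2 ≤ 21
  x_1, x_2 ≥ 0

Primal min cᵀx s.t. Ax ≤ b, x ≥ 0  →  Dual max −bᵀy s.t. Aᵀy ≥ −c, y ≥ 0.

Maximize: z = -23y1 - 24y2 - 26y3 - 21y4

Subject to:
  2y1 + 4y2 + 2y3 + 3y4 ≥ 7
  y1 + 2y2 + 4y3 + 3y4 ≥ 5
  y1, y2, y3, y4 ≥ 0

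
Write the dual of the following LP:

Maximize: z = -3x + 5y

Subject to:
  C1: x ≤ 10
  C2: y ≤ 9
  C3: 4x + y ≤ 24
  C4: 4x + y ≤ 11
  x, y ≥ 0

Primal max cᵀx s.t. Ax ≤ b, x ≥ 0  →  Dual min bᵀy s.t. Aᵀy ≥ c, y ≥ 0.

Minimize: z = 10y1 + 9y2 + 24y3 + 11y4

Subject to:
  y1 + 4y3 + 4y4 ≥ -3
  y2 + y3 + y4 ≥ 5
  y1, y2, y3, y4 ≥ 0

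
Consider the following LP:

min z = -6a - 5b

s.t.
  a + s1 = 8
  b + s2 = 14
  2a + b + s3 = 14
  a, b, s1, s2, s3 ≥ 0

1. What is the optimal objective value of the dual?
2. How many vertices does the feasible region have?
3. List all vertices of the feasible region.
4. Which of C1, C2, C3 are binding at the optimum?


1. -70
2. 3
3. (0, 0), (7, 0), (0, 14)
4. C2, C3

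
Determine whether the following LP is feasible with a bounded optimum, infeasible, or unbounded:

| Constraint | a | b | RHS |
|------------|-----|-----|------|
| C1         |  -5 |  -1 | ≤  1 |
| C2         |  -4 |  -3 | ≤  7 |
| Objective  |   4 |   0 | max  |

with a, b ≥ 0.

Unbounded (objective can increase without bound)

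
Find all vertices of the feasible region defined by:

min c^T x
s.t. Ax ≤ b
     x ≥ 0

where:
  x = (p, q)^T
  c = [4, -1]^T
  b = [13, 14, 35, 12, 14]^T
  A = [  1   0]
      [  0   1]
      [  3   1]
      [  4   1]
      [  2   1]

(0, 0), (3, 0), (0, 12)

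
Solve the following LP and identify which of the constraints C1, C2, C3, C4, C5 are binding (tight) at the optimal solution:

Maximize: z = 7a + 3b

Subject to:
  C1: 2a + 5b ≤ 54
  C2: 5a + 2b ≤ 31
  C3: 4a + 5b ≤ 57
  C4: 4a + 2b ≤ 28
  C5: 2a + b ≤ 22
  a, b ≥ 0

At a = 3, b = 8, compute slack b - a·x for each constraint:
  C1: 54 − 46 = 8  (slack)
  C2: 31 − 31 = 0  (binding)
  C3: 57 − 52 = 5  (slack)
  C4: 28 − 28 = 0  (binding)
  C5: 22 − 14 = 8  (slack)

Optimal: a = 3, b = 8
Binding: C2, C4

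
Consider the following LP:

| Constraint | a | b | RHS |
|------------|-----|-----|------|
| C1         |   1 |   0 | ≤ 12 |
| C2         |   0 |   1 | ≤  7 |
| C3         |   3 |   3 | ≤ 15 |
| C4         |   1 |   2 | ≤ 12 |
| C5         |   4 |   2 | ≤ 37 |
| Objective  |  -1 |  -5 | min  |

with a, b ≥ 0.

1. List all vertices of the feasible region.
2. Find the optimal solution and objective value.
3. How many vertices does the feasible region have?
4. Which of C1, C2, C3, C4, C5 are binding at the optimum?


1. (0, 0), (5, 0), (0, 5)
2. a = 0, b = 5, z = -25
3. 3
4. C3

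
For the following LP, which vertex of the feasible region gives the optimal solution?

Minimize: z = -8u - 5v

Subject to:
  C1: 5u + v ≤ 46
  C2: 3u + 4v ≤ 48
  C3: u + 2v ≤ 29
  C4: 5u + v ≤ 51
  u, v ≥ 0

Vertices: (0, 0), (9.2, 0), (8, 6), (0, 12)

Evaluate the objective at each vertex of the feasible region:
  z(0, 0) = 0
  z(9.2, 0) = -73.6
  z(8, 6) = -94  ←
  z(0, 12) = -60
The minimum is at u = 8, v = 6.

(8, 6)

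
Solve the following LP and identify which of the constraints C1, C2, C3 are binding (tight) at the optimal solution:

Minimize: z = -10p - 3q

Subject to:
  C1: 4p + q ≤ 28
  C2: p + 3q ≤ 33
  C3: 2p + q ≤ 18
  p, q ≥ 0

At p = 5, q = 8, compute slack b - a·x for each constraint:
  C1: 28 − 28 = 0  (binding)
  C2: 33 − 29 = 4  (slack)
  C3: 18 − 18 = 0  (binding)

Optimal: p = 5, q = 8
Binding: C1, C3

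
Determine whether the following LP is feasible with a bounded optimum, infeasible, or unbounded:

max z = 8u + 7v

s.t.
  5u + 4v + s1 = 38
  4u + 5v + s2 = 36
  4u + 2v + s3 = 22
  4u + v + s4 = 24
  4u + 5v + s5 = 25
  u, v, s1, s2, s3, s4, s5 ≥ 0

Feasible with a bounded optimal solution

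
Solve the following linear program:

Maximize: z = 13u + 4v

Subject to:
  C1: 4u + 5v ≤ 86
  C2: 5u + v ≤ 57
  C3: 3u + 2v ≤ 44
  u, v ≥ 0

Evaluate the objective at each vertex of the feasible region:
  z(0, 0) = 0
  z(11.4, 0) = 148.2
  z(10, 7) = 158  ←
  z(6.857, 11.71) = 136
  z(0, 17.2) = 68.8
The maximum is at u = 10, v = 7.

u = 10, v = 7, z = 158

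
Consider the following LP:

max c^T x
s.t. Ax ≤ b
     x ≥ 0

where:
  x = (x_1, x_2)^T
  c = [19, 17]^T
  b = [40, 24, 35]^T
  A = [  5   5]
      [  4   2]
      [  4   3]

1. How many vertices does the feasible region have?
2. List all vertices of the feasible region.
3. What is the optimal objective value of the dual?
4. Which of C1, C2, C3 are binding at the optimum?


1. 4
2. (0, 0), (6, 0), (4, 4), (0, 8)
3. 144
4. C1, C2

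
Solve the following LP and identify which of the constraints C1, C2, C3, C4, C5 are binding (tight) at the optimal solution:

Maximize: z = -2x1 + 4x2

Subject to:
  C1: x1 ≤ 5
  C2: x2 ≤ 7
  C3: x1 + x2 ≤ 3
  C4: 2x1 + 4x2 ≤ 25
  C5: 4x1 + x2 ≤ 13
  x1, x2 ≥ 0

At x1 = 0, x2 = 3, compute slack b - a·x for each constraint:
  C1: 5 − 0 = 5  (slack)
  C2: 7 − 3 = 4  (slack)
  C3: 3 − 3 = 0  (binding)
  C4: 25 − 12 = 13  (slack)
  C5: 13 − 3 = 10  (slack)

Optimal: x1 = 0, x2 = 3
Binding: C3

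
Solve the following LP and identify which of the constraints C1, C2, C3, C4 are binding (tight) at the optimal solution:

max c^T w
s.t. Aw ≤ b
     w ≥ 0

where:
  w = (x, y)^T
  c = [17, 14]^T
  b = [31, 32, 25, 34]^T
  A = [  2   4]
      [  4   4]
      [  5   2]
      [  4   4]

At x = 3, y = 5, compute slack b - a·x for each constraint:
  C1: 31 − 26 = 5  (slack)
  C2: 32 − 32 = 0  (binding)
  C3: 25 − 25 = 0  (binding)
  C4: 34 − 32 = 2  (slack)

Optimal: x = 3, y = 5
Binding: C2, C3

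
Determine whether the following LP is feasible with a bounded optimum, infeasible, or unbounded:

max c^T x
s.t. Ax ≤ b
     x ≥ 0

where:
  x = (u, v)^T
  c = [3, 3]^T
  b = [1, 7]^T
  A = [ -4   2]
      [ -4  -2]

Unbounded (objective can increase without bound)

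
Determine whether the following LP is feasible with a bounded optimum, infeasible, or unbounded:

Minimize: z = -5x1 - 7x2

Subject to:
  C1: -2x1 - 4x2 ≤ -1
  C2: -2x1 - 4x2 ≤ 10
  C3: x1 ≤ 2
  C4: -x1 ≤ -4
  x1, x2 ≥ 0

Infeasible (no feasible solution exists)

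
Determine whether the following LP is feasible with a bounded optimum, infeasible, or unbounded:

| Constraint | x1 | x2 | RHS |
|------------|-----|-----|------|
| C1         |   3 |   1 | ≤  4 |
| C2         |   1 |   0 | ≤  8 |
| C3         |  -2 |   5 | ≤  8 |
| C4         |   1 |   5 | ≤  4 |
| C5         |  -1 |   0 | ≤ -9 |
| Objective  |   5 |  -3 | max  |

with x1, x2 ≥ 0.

Infeasible (no feasible solution exists)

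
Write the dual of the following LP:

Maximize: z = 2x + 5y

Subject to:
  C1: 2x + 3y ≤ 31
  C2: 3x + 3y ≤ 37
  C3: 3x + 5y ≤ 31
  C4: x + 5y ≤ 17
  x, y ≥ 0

Primal max cᵀx s.t. Ax ≤ b, x ≥ 0  →  Dual min bᵀy s.t. Aᵀy ≥ c, y ≥ 0.

Minimize: z = 31y1 + 37y2 + 31y3 + 17y4

Subject to:
  2y1 + 3y2 + 3y3 + y4 ≥ 2
  3y1 + 3y2 + 5y3 + 5y4 ≥ 5
  y1, y2, y3, y4 ≥ 0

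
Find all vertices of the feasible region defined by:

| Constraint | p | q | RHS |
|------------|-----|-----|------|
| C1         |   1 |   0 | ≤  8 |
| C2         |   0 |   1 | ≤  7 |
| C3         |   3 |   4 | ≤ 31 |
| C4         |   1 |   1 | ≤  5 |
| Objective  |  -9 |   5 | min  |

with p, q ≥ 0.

(0, 0), (5, 0), (0, 5)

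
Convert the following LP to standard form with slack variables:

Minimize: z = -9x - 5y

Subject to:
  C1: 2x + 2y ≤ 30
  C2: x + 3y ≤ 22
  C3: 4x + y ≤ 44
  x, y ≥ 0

min z = -9x - 5y

s.t.
  2x + 2y + s1 = 30
  x + 3y + s2 = 22
  4x + y + s3 = 44
  x, y, s1, s2, s3 ≥ 0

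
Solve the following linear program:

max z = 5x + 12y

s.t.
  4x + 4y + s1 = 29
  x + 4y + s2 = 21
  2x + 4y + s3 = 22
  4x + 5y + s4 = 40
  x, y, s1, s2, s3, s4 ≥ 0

Evaluate the objective at each vertex of the feasible region:
  z(0, 0) = 0
  z(7.25, 0) = 36.25
  z(3.5, 3.75) = 62.5
  z(1, 5) = 65  ←
  z(0, 5.25) = 63
The maximum is at x = 1, y = 5.

x = 1, y = 5, z = 65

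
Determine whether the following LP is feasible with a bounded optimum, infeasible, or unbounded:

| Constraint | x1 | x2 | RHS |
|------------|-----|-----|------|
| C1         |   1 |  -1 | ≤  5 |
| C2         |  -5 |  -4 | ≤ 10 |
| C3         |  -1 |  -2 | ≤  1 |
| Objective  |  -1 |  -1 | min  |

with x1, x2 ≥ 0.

Unbounded (objective can decrease without bound)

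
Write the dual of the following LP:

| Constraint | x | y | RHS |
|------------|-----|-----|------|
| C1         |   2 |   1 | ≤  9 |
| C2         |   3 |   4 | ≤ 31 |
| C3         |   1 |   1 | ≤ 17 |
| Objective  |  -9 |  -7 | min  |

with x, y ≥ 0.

Primal min cᵀx s.t. Ax ≤ b, x ≥ 0  →  Dual max −bᵀy s.t. Aᵀy ≥ −c, y ≥ 0.

Maximize: z = -9y1 - 31y2 - 17y3

Subject to:
  2y1 + 3y2 + y3 ≥ 9
  y1 + 4y2 + y3 ≥ 7
  y1, y2, y3 ≥ 0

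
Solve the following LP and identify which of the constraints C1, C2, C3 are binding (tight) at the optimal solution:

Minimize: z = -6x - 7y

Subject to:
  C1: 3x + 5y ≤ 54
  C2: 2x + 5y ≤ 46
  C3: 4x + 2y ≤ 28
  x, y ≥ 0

At x = 3, y = 8, compute slack b - a·x for each constraint:
  C1: 54 − 49 = 5  (slack)
  C2: 46 − 46 = 0  (binding)
  C3: 28 − 28 = 0  (binding)

Optimal: x = 3, y = 8
Binding: C2, C3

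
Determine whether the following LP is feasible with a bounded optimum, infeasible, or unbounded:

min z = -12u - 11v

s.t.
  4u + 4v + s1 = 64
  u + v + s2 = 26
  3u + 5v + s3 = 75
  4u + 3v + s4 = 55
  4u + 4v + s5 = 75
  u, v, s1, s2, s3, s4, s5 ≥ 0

Feasible with a bounded optimal solution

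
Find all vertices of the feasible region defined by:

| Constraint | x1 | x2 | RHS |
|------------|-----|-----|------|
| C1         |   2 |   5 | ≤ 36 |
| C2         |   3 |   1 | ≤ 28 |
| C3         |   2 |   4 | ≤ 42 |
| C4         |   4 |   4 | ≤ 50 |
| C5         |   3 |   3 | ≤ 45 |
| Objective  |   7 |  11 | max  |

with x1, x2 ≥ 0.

(0, 0), (9.333, 0), (8, 4), (0, 7.2)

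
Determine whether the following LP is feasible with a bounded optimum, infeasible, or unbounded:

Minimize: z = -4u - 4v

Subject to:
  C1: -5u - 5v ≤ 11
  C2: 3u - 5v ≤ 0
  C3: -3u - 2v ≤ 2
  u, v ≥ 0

Unbounded (objective can decrease without bound)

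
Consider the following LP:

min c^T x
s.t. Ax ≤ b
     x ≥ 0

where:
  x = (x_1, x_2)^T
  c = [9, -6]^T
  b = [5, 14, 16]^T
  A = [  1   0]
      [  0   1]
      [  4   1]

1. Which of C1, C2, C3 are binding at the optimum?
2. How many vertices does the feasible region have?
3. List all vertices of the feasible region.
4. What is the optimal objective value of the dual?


1. C2
2. 4
3. (0, 0), (4, 0), (0.5, 14), (0, 14)
4. -84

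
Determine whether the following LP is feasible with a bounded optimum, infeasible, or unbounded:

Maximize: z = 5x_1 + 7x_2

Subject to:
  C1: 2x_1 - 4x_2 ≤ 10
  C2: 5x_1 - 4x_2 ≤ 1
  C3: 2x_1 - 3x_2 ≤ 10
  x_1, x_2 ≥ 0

Unbounded (objective can increase without bound)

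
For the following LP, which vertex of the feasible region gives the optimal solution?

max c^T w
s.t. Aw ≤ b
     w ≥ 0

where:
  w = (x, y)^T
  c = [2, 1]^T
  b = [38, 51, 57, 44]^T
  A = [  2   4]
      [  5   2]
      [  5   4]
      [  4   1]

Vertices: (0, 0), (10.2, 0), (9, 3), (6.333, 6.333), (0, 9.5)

Evaluate the objective at each vertex of the feasible region:
  z(0, 0) = 0
  z(10.2, 0) = 20.4
  z(9, 3) = 21  ←
  z(6.333, 6.333) = 19
  z(0, 9.5) = 9.5
The maximum is at x = 9, y = 3.

(9, 3)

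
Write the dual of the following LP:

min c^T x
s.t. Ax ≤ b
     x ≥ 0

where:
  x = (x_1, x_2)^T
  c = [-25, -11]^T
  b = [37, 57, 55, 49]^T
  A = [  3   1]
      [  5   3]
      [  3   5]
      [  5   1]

Primal min cᵀx s.t. Ax ≤ b, x ≥ 0  →  Dual max −bᵀy s.t. Aᵀy ≥ −c, y ≥ 0.

Maximize: z = -37y1 - 57y2 - 55y3 - 49y4

Subject to:
  3y1 + 5y2 + 3y3 + 5y4 ≥ 25
  y1 + 3y2 + 5y3 + y4 ≥ 11
  y1, y2, y3, y4 ≥ 0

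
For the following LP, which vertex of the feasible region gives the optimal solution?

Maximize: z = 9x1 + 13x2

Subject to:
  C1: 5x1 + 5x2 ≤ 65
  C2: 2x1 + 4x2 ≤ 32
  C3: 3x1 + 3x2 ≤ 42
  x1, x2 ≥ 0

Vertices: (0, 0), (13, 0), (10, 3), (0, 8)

Evaluate the objective at each vertex of the feasible region:
  z(0, 0) = 0
  z(13, 0) = 117
  z(10, 3) = 129  ←
  z(0, 8) = 104
The maximum is at x1 = 10, x2 = 3.

(10, 3)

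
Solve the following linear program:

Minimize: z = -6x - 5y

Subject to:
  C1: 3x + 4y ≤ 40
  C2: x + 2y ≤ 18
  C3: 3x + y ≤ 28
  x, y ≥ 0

Evaluate the objective at each vertex of the feasible region:
  z(0, 0) = 0
  z(9.333, 0) = -56
  z(8, 4) = -68  ←
  z(4, 7) = -59
  z(0, 9) = -45
The minimum is at x = 8, y = 4.

x = 8, y = 4, z = -68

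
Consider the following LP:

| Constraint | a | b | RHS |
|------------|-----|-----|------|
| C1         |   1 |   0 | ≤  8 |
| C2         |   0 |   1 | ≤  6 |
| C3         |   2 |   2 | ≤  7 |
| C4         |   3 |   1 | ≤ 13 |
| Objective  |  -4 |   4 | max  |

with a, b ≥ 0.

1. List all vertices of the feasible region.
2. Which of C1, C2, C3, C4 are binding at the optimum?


1. (0, 0), (3.5, 0), (0, 3.5)
2. C3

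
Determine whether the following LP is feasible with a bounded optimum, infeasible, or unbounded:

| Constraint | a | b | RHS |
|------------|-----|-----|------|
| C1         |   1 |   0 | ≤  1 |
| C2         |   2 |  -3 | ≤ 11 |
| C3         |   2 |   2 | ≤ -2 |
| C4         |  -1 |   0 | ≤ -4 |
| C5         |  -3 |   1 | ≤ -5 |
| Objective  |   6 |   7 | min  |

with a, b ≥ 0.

Infeasible (no feasible solution exists)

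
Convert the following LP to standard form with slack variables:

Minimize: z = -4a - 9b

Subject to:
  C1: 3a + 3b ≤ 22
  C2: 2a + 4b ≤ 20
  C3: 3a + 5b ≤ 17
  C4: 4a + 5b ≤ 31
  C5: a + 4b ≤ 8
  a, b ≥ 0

min z = -4a - 9b

s.t.
  3a + 3b + s1 = 22
  2a + 4b + s2 = 20
  3a + 5b + s3 = 17
  4a + 5b + s4 = 31
  a + 4b + s5 = 8
  a, b, s1, s2, s3, s4, s5 ≥ 0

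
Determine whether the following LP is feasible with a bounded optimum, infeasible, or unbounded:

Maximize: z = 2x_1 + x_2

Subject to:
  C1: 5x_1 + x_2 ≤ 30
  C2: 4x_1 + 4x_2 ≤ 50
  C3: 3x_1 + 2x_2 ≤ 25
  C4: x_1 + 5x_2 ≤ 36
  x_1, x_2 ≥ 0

Feasible with a bounded optimal solution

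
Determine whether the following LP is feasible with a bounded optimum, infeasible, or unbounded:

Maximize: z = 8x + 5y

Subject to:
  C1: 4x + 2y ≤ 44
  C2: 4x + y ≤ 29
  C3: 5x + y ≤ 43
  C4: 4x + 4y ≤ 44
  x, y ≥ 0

Feasible with a bounded optimal solution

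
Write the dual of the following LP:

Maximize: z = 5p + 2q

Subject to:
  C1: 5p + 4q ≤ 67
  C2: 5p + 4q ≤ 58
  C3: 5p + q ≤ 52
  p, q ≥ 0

Primal max cᵀx s.t. Ax ≤ b, x ≥ 0  →  Dual min bᵀy s.t. Aᵀy ≥ c, y ≥ 0.

Minimize: z = 67y1 + 58y2 + 52y3

Subject to:
  5y1 + 5y2 + 5y3 ≥ 5
  4y1 + 4y2 + y3 ≥ 2
  y1, y2, y3 ≥ 0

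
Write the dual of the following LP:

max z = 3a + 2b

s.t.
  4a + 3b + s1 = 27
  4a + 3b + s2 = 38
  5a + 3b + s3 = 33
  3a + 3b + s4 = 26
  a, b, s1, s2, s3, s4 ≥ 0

Primal max cᵀx s.t. Ax ≤ b, x ≥ 0  →  Dual min bᵀy s.t. Aᵀy ≥ c, y ≥ 0.

Minimize: z = 27y1 + 38y2 + 33y3 + 26y4

Subject to:
  4y1 + 4y2 + 5y3 + 3y4 ≥ 3
  3y1 + 3y2 + 3y3 + 3y4 ≥ 2
  y1, y2, y3, y4 ≥ 0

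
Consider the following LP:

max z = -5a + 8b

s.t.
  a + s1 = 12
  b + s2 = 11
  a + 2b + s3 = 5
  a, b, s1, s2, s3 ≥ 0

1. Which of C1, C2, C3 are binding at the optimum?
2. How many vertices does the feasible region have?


1. C3
2. 3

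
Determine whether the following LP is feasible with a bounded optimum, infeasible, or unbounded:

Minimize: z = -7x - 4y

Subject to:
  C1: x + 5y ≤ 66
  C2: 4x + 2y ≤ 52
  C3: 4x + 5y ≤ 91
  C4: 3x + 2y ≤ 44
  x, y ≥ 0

Feasible with a bounded optimal solution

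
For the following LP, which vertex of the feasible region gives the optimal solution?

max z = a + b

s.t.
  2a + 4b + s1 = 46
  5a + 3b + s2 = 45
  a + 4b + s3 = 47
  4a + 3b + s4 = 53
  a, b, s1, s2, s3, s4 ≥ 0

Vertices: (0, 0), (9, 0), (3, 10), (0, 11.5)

Evaluate the objective at each vertex of the feasible region:
  z(0, 0) = 0
  z(9, 0) = 9
  z(3, 10) = 13  ←
  z(0, 11.5) = 11.5
The maximum is at a = 3, b = 10.

(3, 10)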